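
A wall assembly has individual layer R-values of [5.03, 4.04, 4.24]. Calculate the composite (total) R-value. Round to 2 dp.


R_total = 5.03 + 4.04 + 4.24 = 13.31

13.31


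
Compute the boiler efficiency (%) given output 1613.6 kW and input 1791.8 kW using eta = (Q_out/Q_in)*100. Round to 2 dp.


eta = (1613.6/1791.8)*100 = 90.05 %

90.05 %


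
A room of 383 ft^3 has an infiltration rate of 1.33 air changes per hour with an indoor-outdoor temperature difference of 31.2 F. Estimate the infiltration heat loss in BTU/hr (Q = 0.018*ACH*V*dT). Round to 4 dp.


Q = 0.018 * 1.33 * 383 * 31.2 = 286.0734 BTU/hr

286.0734 BTU/hr


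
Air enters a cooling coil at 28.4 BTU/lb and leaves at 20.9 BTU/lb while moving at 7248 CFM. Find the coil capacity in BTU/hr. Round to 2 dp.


Q = 4.5 * 7248 * (28.4 - 20.9) = 244620.00 BTU/hr

244620.00 BTU/hr


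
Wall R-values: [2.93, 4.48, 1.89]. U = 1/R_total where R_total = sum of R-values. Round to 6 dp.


R_total = 2.93 + 4.48 + 1.89 = 9.30
U = 1/9.30 = 0.107527

0.107527


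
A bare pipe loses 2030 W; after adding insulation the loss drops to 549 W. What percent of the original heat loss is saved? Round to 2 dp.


Savings = ((2030-549)/2030)*100 = 72.96 %

72.96 %


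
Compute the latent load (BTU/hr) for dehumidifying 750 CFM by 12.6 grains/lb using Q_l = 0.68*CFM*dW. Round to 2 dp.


Q = 0.68 * 750 * 12.6 = 6426.00 BTU/hr

6426.00 BTU/hr


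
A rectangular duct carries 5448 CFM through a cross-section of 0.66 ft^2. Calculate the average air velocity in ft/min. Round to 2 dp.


V = 5448 / 0.66 = 8254.55 ft/min

8254.55 ft/min


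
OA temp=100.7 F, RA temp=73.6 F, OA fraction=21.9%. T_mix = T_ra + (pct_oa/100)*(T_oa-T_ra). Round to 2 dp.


T_mix = 73.6 + (21.9/100)*(100.7-73.6) = 79.53 F

79.53 F


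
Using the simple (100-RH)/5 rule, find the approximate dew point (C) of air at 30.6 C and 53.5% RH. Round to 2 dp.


Td = 30.6 - (100-53.5)/5 = 21.30 C

21.30 C


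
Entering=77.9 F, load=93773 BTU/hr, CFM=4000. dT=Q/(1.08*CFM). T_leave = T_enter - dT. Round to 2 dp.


dT = 93773/(1.08*4000) = 21.7067
T_leave = 77.9 - 21.7067 = 56.19 F

56.19 F


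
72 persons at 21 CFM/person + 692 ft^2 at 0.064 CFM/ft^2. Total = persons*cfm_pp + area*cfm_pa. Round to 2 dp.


Total = 72*21 + 692*0.064 = 1556.29 CFM

1556.29 CFM


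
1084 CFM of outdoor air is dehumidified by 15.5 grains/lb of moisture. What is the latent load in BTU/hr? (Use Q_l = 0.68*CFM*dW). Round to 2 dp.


Q = 0.68 * 1084 * 15.5 = 11425.36 BTU/hr

11425.36 BTU/hr


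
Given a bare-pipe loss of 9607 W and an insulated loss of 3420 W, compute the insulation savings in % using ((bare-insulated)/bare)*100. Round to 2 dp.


Savings = ((9607-3420)/9607)*100 = 64.40 %

64.40 %


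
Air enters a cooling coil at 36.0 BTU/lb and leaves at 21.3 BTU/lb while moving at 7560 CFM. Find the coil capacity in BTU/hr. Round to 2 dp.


Q = 4.5 * 7560 * (36.0 - 21.3) = 500094.00 BTU/hr

500094.00 BTU/hr


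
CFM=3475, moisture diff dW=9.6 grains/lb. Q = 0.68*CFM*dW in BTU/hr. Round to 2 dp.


Q = 0.68 * 3475 * 9.6 = 22684.80 BTU/hr

22684.80 BTU/hr


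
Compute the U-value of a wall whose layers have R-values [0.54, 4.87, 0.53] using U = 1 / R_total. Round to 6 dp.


R_total = 0.54 + 4.87 + 0.53 = 5.94
U = 1/5.94 = 0.168350

0.168350


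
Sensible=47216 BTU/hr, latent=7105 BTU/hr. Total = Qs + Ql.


Qt = 47216 + 7105 = 54321 BTU/hr

54321 BTU/hr


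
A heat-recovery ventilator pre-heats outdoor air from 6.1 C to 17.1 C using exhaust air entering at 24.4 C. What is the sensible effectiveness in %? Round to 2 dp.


eff = (17.1-6.1)/(24.4-6.1)*100 = 60.11 %

60.11 %


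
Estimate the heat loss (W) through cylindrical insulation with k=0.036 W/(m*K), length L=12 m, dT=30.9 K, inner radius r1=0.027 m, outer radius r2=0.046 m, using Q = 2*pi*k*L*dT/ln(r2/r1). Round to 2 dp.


Q = 2*pi*0.036*12*30.9/ln(0.046/0.027) = 157.42 W

157.42 W


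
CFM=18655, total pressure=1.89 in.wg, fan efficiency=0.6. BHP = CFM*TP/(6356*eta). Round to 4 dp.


BHP = 18655 * 1.89 / (6356 * 0.6) = 9.2453 hp

9.2453 hp


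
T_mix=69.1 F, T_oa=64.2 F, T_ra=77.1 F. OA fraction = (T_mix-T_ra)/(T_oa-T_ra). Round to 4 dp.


frac = (69.1 - 77.1) / (64.2 - 77.1) = 0.6202

0.6202


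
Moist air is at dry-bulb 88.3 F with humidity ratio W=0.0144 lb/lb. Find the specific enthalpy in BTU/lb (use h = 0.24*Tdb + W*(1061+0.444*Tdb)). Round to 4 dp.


h = 0.24*88.3 + 0.0144*(1061+0.444*88.3) = 37.0350 BTU/lb

37.0350 BTU/lb


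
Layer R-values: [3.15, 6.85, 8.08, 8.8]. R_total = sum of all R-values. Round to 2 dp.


R_total = 3.15 + 6.85 + 8.08 + 8.8 = 26.88

26.88


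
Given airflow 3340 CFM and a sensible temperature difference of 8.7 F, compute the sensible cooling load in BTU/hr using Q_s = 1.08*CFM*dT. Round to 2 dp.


Q = 1.08 * 3340 * 8.7 = 31382.64 BTU/hr

31382.64 BTU/hr


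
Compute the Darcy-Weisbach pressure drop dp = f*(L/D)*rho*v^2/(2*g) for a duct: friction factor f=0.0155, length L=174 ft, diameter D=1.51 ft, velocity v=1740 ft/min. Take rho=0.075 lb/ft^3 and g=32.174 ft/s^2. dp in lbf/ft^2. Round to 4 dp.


v_fps = 1740/60 = 29.0 ft/s
dp = 0.0155*(174/1.51)*0.075*29.0^2/(2*32.174) = 1.7508 lbf/ft^2

1.7508 lbf/ft^2


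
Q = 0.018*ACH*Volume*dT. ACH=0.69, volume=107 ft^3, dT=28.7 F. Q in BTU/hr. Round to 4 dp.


Q = 0.018 * 0.69 * 107 * 28.7 = 38.1406 BTU/hr

38.1406 BTU/hr


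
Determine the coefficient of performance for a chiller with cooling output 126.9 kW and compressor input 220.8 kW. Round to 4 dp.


COP = 126.9 / 220.8 = 0.5747

0.5747


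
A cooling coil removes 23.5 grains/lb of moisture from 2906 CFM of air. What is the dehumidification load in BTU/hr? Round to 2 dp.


Q = 0.68 * 2906 * 23.5 = 46437.88 BTU/hr

46437.88 BTU/hr


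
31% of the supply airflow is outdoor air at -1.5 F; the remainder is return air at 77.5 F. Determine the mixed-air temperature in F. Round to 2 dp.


T_mix = 0.31*(-1.5) + 0.69*77.5 = 53.01 F

53.01 F


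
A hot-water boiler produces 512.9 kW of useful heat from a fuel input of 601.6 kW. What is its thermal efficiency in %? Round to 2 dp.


eta = (512.9/601.6)*100 = 85.26 %

85.26 %


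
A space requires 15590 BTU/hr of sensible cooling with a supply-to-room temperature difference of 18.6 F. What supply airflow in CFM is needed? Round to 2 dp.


CFM = 15590 / (1.08 * 18.6) = 776.09

776.09 CFM


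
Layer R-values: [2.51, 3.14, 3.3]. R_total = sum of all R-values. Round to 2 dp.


R_total = 2.51 + 3.14 + 3.3 = 8.95

8.95


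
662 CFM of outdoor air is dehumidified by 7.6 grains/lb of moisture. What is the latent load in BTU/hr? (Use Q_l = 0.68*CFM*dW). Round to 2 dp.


Q = 0.68 * 662 * 7.6 = 3421.22 BTU/hr

3421.22 BTU/hr


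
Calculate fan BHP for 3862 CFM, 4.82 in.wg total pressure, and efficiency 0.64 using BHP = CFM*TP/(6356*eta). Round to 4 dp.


BHP = 3862 * 4.82 / (6356 * 0.64) = 4.5761 hp

4.5761 hp


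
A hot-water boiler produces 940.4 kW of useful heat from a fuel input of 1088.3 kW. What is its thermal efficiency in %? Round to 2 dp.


eta = (940.4/1088.3)*100 = 86.41 %

86.41 %


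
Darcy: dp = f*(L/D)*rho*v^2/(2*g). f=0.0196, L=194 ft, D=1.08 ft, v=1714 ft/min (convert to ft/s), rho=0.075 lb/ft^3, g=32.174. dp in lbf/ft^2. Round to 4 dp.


v_fps = 1714/60 = 28.5667 ft/s
dp = 0.0196*(194/1.08)*0.075*28.5667^2/(2*32.174) = 3.3487 lbf/ft^2

3.3487 lbf/ft^2


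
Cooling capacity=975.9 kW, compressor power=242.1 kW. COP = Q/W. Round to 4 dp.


COP = 975.9 / 242.1 = 4.0310

4.0310


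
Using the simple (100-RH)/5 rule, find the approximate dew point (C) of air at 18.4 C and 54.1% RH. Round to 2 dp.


Td = 18.4 - (100-54.1)/5 = 9.22 C

9.22 C


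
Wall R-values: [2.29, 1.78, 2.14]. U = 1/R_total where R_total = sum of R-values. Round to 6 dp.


R_total = 2.29 + 1.78 + 2.14 = 6.21
U = 1/6.21 = 0.161031

0.161031


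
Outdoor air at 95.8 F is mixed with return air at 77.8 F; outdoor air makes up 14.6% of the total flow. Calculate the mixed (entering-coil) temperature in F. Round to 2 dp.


T_mix = 77.8 + (14.6/100)*(95.8-77.8) = 80.43 F

80.43 F


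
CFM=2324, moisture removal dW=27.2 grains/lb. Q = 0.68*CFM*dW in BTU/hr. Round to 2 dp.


Q = 0.68 * 2324 * 27.2 = 42984.70 BTU/hr

42984.70 BTU/hr


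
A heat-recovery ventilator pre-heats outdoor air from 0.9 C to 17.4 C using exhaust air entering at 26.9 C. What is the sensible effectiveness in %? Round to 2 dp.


eff = (17.4-0.9)/(26.9-0.9)*100 = 63.46 %

63.46 %


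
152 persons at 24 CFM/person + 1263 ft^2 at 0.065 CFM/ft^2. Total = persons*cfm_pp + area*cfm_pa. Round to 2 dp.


Total = 152*24 + 1263*0.065 = 3730.10 CFM

3730.10 CFM


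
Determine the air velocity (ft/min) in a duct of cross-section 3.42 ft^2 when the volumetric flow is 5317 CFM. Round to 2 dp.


V = 5317 / 3.42 = 1554.68 ft/min

1554.68 ft/min


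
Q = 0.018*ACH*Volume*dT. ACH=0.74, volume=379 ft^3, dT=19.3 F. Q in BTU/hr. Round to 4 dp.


Q = 0.018 * 0.74 * 379 * 19.3 = 97.4318 BTU/hr

97.4318 BTU/hr


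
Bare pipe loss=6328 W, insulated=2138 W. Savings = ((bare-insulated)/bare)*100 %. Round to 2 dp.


Savings = ((6328-2138)/6328)*100 = 66.21 %

66.21 %


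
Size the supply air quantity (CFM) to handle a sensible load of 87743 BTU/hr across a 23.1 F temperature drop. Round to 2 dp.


CFM = 87743 / (1.08 * 23.1) = 3517.04

3517.04 CFM


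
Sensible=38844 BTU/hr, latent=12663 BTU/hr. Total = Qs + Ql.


Qt = 38844 + 12663 = 51507 BTU/hr

51507 BTU/hr


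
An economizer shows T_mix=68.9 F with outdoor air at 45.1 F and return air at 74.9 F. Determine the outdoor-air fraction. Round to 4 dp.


frac = (68.9 - 74.9) / (45.1 - 74.9) = 0.2013

0.2013


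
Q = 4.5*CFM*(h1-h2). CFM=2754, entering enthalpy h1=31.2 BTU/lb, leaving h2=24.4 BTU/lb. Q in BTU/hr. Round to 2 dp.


Q = 4.5 * 2754 * (31.2 - 24.4) = 84272.40 BTU/hr

84272.40 BTU/hr


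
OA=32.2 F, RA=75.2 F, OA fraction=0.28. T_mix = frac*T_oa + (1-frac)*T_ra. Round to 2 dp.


T_mix = 0.28*32.2 + 0.72*75.2 = 63.16 F

63.16 F


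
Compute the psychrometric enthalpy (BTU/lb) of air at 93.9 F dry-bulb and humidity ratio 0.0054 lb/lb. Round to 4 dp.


h = 0.24*93.9 + 0.0054*(1061+0.444*93.9) = 28.4905 BTU/lb

28.4905 BTU/lb


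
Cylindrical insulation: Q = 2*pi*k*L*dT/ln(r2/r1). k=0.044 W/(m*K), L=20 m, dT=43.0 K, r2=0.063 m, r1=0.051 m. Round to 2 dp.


Q = 2*pi*0.044*20*43.0/ln(0.063/0.051) = 1125.16 W

1125.16 W


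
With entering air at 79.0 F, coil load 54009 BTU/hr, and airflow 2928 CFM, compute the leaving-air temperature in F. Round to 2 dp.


dT = 54009/(1.08*2928) = 17.0793
T_leave = 79.0 - 17.0793 = 61.92 F

61.92 F


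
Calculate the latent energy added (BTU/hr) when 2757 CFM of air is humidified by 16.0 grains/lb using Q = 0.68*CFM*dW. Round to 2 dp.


Q = 0.68 * 2757 * 16.0 = 29996.16 BTU/hr

29996.16 BTU/hr


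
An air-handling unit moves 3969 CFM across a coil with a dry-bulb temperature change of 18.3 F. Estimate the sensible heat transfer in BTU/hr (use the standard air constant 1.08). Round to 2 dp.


Q = 1.08 * 3969 * 18.3 = 78443.32 BTU/hr

78443.32 BTU/hr


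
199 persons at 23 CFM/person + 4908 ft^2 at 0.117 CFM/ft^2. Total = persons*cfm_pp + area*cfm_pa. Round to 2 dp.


Total = 199*23 + 4908*0.117 = 5151.24 CFM

5151.24 CFM


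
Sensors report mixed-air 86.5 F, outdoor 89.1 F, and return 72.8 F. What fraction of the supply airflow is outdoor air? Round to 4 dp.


frac = (86.5 - 72.8) / (89.1 - 72.8) = 0.8405

0.8405


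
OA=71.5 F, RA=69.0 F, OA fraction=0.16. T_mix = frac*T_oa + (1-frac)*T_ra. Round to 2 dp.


T_mix = 0.16*71.5 + 0.84*69.0 = 69.40 F

69.40 F


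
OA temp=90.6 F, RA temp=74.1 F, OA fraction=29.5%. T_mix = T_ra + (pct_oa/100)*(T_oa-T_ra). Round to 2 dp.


T_mix = 74.1 + (29.5/100)*(90.6-74.1) = 78.97 F

78.97 F


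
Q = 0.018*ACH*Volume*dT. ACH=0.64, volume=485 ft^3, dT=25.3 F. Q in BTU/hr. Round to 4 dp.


Q = 0.018 * 0.64 * 485 * 25.3 = 141.3562 BTU/hr

141.3562 BTU/hr


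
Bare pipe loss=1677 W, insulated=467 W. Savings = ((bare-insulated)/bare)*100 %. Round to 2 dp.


Savings = ((1677-467)/1677)*100 = 72.15 %

72.15 %


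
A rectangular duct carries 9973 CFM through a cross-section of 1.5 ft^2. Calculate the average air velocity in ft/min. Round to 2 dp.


V = 9973 / 1.5 = 6648.67 ft/min

6648.67 ft/min


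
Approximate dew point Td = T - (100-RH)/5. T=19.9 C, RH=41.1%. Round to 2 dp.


Td = 19.9 - (100-41.1)/5 = 8.12 C

8.12 C


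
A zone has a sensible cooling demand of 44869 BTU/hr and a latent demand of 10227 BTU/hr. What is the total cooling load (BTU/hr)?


Qt = 44869 + 10227 = 55096 BTU/hr

55096 BTU/hr


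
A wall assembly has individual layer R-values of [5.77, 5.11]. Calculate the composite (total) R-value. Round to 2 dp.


R_total = 5.77 + 5.11 = 10.88

10.88


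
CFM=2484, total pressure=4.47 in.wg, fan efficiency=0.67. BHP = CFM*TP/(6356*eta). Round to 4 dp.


BHP = 2484 * 4.47 / (6356 * 0.67) = 2.6074 hp

2.6074 hp


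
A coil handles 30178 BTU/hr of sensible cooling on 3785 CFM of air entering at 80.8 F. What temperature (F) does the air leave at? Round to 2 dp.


dT = 30178/(1.08*3785) = 7.3825
T_leave = 80.8 - 7.3825 = 73.42 F

73.42 F


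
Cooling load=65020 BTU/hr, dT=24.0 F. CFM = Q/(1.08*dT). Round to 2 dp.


CFM = 65020 / (1.08 * 24.0) = 2508.49

2508.49 CFM


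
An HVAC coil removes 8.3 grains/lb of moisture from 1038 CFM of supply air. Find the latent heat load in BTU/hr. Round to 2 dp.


Q = 0.68 * 1038 * 8.3 = 5858.47 BTU/hr

5858.47 BTU/hr


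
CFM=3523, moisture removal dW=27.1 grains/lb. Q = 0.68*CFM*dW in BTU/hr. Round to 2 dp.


Q = 0.68 * 3523 * 27.1 = 64921.84 BTU/hr

64921.84 BTU/hr


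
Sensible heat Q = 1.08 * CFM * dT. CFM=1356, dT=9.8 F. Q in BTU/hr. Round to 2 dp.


Q = 1.08 * 1356 * 9.8 = 14351.90 BTU/hr

14351.90 BTU/hr


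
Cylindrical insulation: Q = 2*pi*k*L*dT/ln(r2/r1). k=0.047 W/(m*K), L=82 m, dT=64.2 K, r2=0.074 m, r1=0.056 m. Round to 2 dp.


Q = 2*pi*0.047*82*64.2/ln(0.074/0.056) = 5577.87 W

5577.87 W


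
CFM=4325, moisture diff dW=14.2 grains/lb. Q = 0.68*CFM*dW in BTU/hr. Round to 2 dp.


Q = 0.68 * 4325 * 14.2 = 41762.20 BTU/hr

41762.20 BTU/hr


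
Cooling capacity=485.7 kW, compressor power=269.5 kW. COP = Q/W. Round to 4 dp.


COP = 485.7 / 269.5 = 1.8022

1.8022


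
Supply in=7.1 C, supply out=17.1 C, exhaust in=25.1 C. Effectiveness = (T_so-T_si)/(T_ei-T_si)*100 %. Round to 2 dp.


eff = (17.1-7.1)/(25.1-7.1)*100 = 55.56 %

55.56 %


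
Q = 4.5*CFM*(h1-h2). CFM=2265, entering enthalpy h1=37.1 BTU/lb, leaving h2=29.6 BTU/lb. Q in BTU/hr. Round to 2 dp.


Q = 4.5 * 2265 * (37.1 - 29.6) = 76443.75 BTU/hr

76443.75 BTU/hr


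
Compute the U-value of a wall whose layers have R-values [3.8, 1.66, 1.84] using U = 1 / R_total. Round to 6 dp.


R_total = 3.8 + 1.66 + 1.84 = 7.30
U = 1/7.30 = 0.136986

0.136986


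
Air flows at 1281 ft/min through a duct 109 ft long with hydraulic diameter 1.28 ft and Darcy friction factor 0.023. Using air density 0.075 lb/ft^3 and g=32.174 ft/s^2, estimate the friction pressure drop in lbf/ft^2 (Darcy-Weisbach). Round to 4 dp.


v_fps = 1281/60 = 21.35 ft/s
dp = 0.023*(109/1.28)*0.075*21.35^2/(2*32.174) = 1.0406 lbf/ft^2

1.0406 lbf/ft^2


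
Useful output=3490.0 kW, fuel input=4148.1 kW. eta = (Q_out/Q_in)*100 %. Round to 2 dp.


eta = (3490.0/4148.1)*100 = 84.13 %

84.13 %


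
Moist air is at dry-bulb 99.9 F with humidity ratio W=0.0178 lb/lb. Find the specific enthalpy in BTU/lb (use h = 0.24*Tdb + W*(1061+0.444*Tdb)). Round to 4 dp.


h = 0.24*99.9 + 0.0178*(1061+0.444*99.9) = 43.6513 BTU/lb

43.6513 BTU/lb


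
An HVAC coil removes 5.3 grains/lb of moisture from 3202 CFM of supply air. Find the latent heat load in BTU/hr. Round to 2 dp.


Q = 0.68 * 3202 * 5.3 = 11540.01 BTU/hr

11540.01 BTU/hr


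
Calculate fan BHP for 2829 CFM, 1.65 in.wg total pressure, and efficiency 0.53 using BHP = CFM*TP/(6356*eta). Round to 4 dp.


BHP = 2829 * 1.65 / (6356 * 0.53) = 1.3857 hp

1.3857 hp


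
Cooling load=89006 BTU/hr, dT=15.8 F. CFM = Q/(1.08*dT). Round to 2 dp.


CFM = 89006 / (1.08 * 15.8) = 5216.01

5216.01 CFM


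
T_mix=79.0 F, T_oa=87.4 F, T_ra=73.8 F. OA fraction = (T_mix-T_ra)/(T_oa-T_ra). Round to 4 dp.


frac = (79.0 - 73.8) / (87.4 - 73.8) = 0.3824

0.3824


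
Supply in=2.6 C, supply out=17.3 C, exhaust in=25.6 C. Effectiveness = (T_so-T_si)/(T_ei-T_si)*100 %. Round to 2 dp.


eff = (17.3-2.6)/(25.6-2.6)*100 = 63.91 %

63.91 %


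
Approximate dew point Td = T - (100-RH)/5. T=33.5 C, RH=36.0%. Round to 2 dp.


Td = 33.5 - (100-36.0)/5 = 20.70 C

20.70 C


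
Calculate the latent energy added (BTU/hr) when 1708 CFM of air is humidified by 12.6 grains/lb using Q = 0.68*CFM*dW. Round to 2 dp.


Q = 0.68 * 1708 * 12.6 = 14634.14 BTU/hr

14634.14 BTU/hr


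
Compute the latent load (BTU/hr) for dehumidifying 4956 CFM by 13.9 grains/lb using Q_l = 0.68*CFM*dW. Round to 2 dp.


Q = 0.68 * 4956 * 13.9 = 46844.11 BTU/hr

46844.11 BTU/hr


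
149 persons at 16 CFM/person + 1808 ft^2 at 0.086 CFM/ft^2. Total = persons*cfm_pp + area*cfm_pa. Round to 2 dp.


Total = 149*16 + 1808*0.086 = 2539.49 CFM

2539.49 CFM


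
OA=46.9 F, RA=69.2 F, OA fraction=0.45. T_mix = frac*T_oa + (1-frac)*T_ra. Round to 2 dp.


T_mix = 0.45*46.9 + 0.55*69.2 = 59.17 F

59.17 F


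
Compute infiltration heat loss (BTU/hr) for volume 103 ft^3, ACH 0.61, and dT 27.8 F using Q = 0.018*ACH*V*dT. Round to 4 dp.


Q = 0.018 * 0.61 * 103 * 27.8 = 31.4401 BTU/hr

31.4401 BTU/hr


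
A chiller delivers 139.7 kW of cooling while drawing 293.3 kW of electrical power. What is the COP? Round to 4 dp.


COP = 139.7 / 293.3 = 0.4763

0.4763


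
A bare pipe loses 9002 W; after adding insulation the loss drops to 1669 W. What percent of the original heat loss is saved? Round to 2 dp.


Savings = ((9002-1669)/9002)*100 = 81.46 %

81.46 %


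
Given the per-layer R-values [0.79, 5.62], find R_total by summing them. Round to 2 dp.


R_total = 0.79 + 5.62 = 6.41

6.41


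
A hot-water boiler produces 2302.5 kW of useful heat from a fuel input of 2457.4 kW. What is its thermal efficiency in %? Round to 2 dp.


eta = (2302.5/2457.4)*100 = 93.70 %

93.70 %


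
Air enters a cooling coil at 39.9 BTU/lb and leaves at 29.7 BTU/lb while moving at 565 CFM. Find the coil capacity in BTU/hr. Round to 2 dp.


Q = 4.5 * 565 * (39.9 - 29.7) = 25933.50 BTU/hr

25933.50 BTU/hr


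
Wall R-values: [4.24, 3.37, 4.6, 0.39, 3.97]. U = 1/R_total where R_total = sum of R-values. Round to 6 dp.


R_total = 4.24 + 3.37 + 4.6 + 0.39 + 3.97 = 16.57
U = 1/16.57 = 0.060350

0.060350


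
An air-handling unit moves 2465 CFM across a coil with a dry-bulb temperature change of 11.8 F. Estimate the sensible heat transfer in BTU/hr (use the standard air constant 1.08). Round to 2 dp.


Q = 1.08 * 2465 * 11.8 = 31413.96 BTU/hr

31413.96 BTU/hr


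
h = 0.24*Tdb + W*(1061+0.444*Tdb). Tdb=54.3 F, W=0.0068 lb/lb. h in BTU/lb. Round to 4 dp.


h = 0.24*54.3 + 0.0068*(1061+0.444*54.3) = 20.4107 BTU/lb

20.4107 BTU/lb


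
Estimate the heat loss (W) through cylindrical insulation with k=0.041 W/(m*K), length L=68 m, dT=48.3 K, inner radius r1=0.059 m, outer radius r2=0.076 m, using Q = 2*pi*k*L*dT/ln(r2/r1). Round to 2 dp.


Q = 2*pi*0.041*68*48.3/ln(0.076/0.059) = 3341.67 W

3341.67 W


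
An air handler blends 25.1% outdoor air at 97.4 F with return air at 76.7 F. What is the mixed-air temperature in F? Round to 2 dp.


T_mix = 76.7 + (25.1/100)*(97.4-76.7) = 81.90 F

81.90 F


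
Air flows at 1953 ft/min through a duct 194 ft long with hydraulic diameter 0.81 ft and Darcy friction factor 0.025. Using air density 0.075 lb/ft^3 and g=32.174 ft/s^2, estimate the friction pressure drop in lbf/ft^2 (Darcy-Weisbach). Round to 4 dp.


v_fps = 1953/60 = 32.55 ft/s
dp = 0.025*(194/0.81)*0.075*32.55^2/(2*32.174) = 7.3941 lbf/ft^2

7.3941 lbf/ft^2


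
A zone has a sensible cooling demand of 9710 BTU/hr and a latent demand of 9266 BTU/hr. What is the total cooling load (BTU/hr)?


Qt = 9710 + 9266 = 18976 BTU/hr

18976 BTU/hr


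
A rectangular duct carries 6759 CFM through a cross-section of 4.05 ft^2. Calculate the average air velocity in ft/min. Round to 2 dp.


V = 6759 / 4.05 = 1668.89 ft/min

1668.89 ft/min


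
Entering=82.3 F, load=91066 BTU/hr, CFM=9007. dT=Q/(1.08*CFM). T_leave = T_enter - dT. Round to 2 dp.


dT = 91066/(1.08*9007) = 9.3616
T_leave = 82.3 - 9.3616 = 72.94 F

72.94 F


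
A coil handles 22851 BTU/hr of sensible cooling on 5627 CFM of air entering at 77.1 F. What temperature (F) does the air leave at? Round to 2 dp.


dT = 22851/(1.08*5627) = 3.7601
T_leave = 77.1 - 3.7601 = 73.34 F

73.34 F


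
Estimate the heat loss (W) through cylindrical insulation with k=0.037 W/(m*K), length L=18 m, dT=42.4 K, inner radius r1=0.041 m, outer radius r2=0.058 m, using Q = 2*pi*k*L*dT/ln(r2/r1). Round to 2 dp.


Q = 2*pi*0.037*18*42.4/ln(0.058/0.041) = 511.51 W

511.51 W


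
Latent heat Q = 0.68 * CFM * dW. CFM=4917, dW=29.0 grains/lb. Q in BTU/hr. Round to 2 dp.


Q = 0.68 * 4917 * 29.0 = 96963.24 BTU/hr

96963.24 BTU/hr


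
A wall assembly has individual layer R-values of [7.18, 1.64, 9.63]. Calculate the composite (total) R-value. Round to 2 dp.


R_total = 7.18 + 1.64 + 9.63 = 18.45

18.45


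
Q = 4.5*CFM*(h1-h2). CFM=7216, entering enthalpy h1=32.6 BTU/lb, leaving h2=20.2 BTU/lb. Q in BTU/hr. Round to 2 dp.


Q = 4.5 * 7216 * (32.6 - 20.2) = 402652.80 BTU/hr

402652.80 BTU/hr


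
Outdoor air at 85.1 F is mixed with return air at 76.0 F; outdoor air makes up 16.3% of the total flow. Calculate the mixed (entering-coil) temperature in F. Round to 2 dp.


T_mix = 76.0 + (16.3/100)*(85.1-76.0) = 77.48 F

77.48 F


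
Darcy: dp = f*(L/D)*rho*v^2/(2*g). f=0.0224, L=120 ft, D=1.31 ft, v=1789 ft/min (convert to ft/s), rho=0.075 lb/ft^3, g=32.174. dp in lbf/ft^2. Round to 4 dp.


v_fps = 1789/60 = 29.8167 ft/s
dp = 0.0224*(120/1.31)*0.075*29.8167^2/(2*32.174) = 2.1262 lbf/ft^2

2.1262 lbf/ft^2


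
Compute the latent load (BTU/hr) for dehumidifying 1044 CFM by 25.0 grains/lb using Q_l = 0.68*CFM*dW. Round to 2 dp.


Q = 0.68 * 1044 * 25.0 = 17748.00 BTU/hr

17748.00 BTU/hr


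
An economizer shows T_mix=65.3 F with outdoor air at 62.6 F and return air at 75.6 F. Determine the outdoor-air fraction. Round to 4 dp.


frac = (65.3 - 75.6) / (62.6 - 75.6) = 0.7923

0.7923


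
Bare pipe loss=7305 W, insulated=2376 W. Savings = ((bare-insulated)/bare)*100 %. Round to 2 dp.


Savings = ((7305-2376)/7305)*100 = 67.47 %

67.47 %


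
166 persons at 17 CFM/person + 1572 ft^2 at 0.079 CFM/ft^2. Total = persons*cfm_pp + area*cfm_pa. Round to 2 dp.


Total = 166*17 + 1572*0.079 = 2946.19 CFM

2946.19 CFM


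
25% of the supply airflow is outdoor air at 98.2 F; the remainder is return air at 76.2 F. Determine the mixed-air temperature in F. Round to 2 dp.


T_mix = 0.25*98.2 + 0.75*76.2 = 81.70 F

81.70 F


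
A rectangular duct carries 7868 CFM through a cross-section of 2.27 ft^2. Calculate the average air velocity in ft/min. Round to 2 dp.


V = 7868 / 2.27 = 3466.08 ft/min

3466.08 ft/min


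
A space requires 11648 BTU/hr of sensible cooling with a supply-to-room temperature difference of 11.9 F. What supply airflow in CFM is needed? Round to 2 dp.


CFM = 11648 / (1.08 * 11.9) = 906.32

906.32 CFM


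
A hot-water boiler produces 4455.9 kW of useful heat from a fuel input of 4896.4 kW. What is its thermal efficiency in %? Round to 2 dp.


eta = (4455.9/4896.4)*100 = 91.00 %

91.00 %


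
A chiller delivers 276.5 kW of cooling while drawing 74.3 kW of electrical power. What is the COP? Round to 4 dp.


COP = 276.5 / 74.3 = 3.7214

3.7214


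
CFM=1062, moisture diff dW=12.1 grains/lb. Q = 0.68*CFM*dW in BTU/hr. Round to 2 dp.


Q = 0.68 * 1062 * 12.1 = 8738.14 BTU/hr

8738.14 BTU/hr


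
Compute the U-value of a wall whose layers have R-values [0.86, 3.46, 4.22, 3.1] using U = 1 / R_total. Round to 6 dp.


R_total = 0.86 + 3.46 + 4.22 + 3.1 = 11.64
U = 1/11.64 = 0.085911

0.085911


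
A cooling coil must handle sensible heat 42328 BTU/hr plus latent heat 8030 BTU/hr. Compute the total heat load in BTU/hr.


Qt = 42328 + 8030 = 50358 BTU/hr

50358 BTU/hr


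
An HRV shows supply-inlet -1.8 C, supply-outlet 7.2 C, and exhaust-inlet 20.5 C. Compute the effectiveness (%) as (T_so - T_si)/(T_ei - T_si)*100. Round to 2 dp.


eff = (7.2-(-1.8))/(20.5-(-1.8))*100 = 40.36 %

40.36 %


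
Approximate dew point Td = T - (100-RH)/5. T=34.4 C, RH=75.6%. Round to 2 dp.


Td = 34.4 - (100-75.6)/5 = 29.52 C

29.52 C


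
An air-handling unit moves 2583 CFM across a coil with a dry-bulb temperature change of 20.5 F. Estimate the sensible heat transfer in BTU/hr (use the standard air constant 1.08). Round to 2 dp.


Q = 1.08 * 2583 * 20.5 = 57187.62 BTU/hr

57187.62 BTU/hr


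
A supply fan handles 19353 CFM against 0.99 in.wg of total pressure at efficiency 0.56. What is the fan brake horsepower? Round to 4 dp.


BHP = 19353 * 0.99 / (6356 * 0.56) = 5.3828 hp

5.3828 hp


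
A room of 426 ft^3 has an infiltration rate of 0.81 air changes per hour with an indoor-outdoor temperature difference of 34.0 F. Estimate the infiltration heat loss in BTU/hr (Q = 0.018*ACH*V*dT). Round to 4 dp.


Q = 0.018 * 0.81 * 426 * 34.0 = 211.1767 BTU/hr

211.1767 BTU/hr


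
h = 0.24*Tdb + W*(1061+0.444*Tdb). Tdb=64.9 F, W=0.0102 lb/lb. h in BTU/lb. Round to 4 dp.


h = 0.24*64.9 + 0.0102*(1061+0.444*64.9) = 26.6921 BTU/lb

26.6921 BTU/lb


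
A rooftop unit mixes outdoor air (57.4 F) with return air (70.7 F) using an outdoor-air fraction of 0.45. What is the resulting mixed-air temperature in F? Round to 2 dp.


T_mix = 0.45*57.4 + 0.55*70.7 = 64.72 F

64.72 F


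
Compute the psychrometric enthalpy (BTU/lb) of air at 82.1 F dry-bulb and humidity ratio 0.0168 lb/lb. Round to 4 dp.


h = 0.24*82.1 + 0.0168*(1061+0.444*82.1) = 38.1412 BTU/lb

38.1412 BTU/lb


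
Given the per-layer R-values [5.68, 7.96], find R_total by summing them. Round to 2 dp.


R_total = 5.68 + 7.96 = 13.64

13.64


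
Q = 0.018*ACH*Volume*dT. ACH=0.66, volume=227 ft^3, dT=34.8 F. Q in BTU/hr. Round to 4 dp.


Q = 0.018 * 0.66 * 227 * 34.8 = 93.8472 BTU/hr

93.8472 BTU/hr


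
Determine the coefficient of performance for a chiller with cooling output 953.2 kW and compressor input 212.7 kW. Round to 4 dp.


COP = 953.2 / 212.7 = 4.4814

4.4814


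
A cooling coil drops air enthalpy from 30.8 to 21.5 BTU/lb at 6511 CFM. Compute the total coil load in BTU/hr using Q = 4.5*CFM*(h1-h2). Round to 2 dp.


Q = 4.5 * 6511 * (30.8 - 21.5) = 272485.35 BTU/hr

272485.35 BTU/hr


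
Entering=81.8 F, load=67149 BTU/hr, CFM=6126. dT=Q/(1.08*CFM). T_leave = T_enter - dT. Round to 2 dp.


dT = 67149/(1.08*6126) = 10.1494
T_leave = 81.8 - 10.1494 = 71.65 F

71.65 F


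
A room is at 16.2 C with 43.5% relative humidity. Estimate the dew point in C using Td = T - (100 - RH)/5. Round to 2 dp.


Td = 16.2 - (100-43.5)/5 = 4.90 C

4.90 C


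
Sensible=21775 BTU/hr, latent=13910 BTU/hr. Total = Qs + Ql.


Qt = 21775 + 13910 = 35685 BTU/hr

35685 BTU/hr


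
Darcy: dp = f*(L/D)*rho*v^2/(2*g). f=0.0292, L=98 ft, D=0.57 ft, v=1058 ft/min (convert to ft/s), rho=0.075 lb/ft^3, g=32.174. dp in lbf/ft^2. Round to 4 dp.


v_fps = 1058/60 = 17.6333 ft/s
dp = 0.0292*(98/0.57)*0.075*17.6333^2/(2*32.174) = 1.8194 lbf/ft^2

1.8194 lbf/ft^2


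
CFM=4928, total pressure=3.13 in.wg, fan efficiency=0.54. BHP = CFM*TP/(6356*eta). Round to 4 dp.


BHP = 4928 * 3.13 / (6356 * 0.54) = 4.4940 hp

4.4940 hp


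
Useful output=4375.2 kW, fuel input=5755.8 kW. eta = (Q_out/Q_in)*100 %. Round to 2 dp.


eta = (4375.2/5755.8)*100 = 76.01 %

76.01 %


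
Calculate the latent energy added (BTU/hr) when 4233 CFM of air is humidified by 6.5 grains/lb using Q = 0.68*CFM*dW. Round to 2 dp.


Q = 0.68 * 4233 * 6.5 = 18709.86 BTU/hr

18709.86 BTU/hr


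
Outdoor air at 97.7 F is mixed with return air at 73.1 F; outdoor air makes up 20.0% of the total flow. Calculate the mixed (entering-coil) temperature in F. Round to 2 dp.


T_mix = 73.1 + (20.0/100)*(97.7-73.1) = 78.02 F

78.02 F


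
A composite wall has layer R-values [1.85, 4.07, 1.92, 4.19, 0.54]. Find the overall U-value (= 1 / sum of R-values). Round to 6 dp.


R_total = 1.85 + 4.07 + 1.92 + 4.19 + 0.54 = 12.57
U = 1/12.57 = 0.079554

0.079554


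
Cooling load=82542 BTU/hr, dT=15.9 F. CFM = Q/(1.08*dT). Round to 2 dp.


CFM = 82542 / (1.08 * 15.9) = 4806.78

4806.78 CFM


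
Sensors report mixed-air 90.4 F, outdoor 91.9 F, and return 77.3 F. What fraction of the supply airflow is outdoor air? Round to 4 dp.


frac = (90.4 - 77.3) / (91.9 - 77.3) = 0.8973

0.8973


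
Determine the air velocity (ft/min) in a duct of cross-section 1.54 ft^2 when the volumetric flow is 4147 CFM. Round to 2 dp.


V = 4147 / 1.54 = 2692.86 ft/min

2692.86 ft/min


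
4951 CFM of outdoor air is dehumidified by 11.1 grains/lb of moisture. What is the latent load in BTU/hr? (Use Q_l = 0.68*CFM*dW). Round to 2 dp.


Q = 0.68 * 4951 * 11.1 = 37370.15 BTU/hr

37370.15 BTU/hr


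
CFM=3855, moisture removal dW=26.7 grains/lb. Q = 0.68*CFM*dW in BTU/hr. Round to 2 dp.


Q = 0.68 * 3855 * 26.7 = 69991.38 BTU/hr

69991.38 BTU/hr


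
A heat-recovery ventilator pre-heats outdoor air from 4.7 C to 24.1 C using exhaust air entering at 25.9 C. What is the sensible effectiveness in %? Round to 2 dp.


eff = (24.1-4.7)/(25.9-4.7)*100 = 91.51 %

91.51 %


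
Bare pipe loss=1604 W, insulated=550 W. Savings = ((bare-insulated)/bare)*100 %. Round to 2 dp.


Savings = ((1604-550)/1604)*100 = 65.71 %

65.71 %


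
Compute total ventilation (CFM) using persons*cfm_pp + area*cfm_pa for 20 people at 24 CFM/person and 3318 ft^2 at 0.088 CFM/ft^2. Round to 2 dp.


Total = 20*24 + 3318*0.088 = 771.98 CFM

771.98 CFM


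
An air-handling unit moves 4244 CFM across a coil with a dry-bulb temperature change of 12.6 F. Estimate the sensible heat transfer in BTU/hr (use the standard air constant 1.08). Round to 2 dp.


Q = 1.08 * 4244 * 12.6 = 57752.35 BTU/hr

57752.35 BTU/hr


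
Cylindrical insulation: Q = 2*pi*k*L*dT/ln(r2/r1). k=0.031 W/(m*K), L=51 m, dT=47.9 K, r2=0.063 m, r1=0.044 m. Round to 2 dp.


Q = 2*pi*0.031*51*47.9/ln(0.063/0.044) = 1325.62 W

1325.62 W


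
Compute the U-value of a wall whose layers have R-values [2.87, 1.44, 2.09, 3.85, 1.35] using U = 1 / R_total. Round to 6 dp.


R_total = 2.87 + 1.44 + 2.09 + 3.85 + 1.35 = 11.60
U = 1/11.60 = 0.086207

0.086207


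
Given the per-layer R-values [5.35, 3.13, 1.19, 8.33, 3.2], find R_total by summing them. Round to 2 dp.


R_total = 5.35 + 3.13 + 1.19 + 8.33 + 3.2 = 21.20

21.20


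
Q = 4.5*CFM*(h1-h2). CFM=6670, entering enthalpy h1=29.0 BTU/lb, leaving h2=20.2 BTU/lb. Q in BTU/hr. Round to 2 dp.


Q = 4.5 * 6670 * (29.0 - 20.2) = 264132.00 BTU/hr

264132.00 BTU/hr


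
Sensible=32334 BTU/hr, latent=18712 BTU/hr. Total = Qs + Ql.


Qt = 32334 + 18712 = 51046 BTU/hr

51046 BTU/hr


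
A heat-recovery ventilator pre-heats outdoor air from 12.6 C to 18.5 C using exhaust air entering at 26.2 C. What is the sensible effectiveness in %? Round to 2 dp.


eff = (18.5-12.6)/(26.2-12.6)*100 = 43.38 %

43.38 %


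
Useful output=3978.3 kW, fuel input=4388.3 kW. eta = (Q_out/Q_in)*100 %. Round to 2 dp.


eta = (3978.3/4388.3)*100 = 90.66 %

90.66 %


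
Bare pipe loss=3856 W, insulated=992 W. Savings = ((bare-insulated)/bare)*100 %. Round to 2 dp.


Savings = ((3856-992)/3856)*100 = 74.27 %

74.27 %


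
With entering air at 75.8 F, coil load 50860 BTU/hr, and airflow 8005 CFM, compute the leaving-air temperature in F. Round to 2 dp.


dT = 50860/(1.08*8005) = 5.8829
T_leave = 75.8 - 5.8829 = 69.92 F

69.92 F


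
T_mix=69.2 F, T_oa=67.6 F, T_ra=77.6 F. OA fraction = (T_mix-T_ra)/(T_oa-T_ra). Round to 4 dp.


frac = (69.2 - 77.6) / (67.6 - 77.6) = 0.8400

0.8400


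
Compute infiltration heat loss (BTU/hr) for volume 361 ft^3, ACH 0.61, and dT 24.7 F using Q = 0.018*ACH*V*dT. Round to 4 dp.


Q = 0.018 * 0.61 * 361 * 24.7 = 97.9054 BTU/hr

97.9054 BTU/hr


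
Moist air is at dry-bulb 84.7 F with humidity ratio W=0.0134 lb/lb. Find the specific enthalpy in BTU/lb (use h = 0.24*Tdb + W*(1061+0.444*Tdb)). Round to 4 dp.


h = 0.24*84.7 + 0.0134*(1061+0.444*84.7) = 35.0493 BTU/lb

35.0493 BTU/lb


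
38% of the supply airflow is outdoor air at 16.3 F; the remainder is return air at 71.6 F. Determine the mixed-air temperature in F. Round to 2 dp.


T_mix = 0.38*16.3 + 0.62*71.6 = 50.59 F

50.59 F


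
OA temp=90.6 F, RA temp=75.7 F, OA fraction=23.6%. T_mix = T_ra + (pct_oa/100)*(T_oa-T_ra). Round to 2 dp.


T_mix = 75.7 + (23.6/100)*(90.6-75.7) = 79.22 F

79.22 F


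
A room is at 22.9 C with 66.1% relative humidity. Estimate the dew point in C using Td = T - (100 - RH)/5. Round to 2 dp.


Td = 22.9 - (100-66.1)/5 = 16.12 C

16.12 C


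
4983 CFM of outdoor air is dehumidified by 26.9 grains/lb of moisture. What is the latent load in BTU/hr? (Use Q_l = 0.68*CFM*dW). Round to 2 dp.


Q = 0.68 * 4983 * 26.9 = 91149.04 BTU/hr

91149.04 BTU/hr


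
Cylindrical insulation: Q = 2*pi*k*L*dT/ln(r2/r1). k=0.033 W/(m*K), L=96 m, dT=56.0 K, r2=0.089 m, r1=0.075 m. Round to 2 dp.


Q = 2*pi*0.033*96*56.0/ln(0.089/0.075) = 6512.99 W

6512.99 W


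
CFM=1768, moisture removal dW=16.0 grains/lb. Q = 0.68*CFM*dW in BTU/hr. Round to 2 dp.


Q = 0.68 * 1768 * 16.0 = 19235.84 BTU/hr

19235.84 BTU/hr


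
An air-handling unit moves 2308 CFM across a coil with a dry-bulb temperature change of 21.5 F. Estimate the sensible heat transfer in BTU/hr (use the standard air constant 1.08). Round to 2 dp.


Q = 1.08 * 2308 * 21.5 = 53591.76 BTU/hr

53591.76 BTU/hr


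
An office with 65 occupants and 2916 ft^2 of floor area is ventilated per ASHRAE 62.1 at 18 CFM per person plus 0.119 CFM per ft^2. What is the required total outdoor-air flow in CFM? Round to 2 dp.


Total = 65*18 + 2916*0.119 = 1517.00 CFM

1517.00 CFM


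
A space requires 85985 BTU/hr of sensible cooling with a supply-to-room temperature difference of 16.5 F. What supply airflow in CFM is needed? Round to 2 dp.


CFM = 85985 / (1.08 * 16.5) = 4825.20

4825.20 CFM


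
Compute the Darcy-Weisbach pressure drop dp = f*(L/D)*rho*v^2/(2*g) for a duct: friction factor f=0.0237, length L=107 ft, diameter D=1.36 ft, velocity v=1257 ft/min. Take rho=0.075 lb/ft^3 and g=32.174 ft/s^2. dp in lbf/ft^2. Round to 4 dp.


v_fps = 1257/60 = 20.95 ft/s
dp = 0.0237*(107/1.36)*0.075*20.95^2/(2*32.174) = 0.9539 lbf/ft^2

0.9539 lbf/ft^2


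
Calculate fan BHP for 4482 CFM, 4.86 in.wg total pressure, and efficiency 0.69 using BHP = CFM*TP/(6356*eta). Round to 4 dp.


BHP = 4482 * 4.86 / (6356 * 0.69) = 4.9668 hp

4.9668 hp


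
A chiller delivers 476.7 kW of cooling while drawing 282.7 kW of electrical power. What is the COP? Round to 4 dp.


COP = 476.7 / 282.7 = 1.6862

1.6862


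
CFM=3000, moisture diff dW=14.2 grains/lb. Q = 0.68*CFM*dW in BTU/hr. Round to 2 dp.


Q = 0.68 * 3000 * 14.2 = 28968.00 BTU/hr

28968.00 BTU/hr


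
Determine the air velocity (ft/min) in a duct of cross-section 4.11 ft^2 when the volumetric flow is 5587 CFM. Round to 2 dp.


V = 5587 / 4.11 = 1359.37 ft/min

1359.37 ft/min


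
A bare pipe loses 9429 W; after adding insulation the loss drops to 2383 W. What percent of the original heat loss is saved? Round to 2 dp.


Savings = ((9429-2383)/9429)*100 = 74.73 %

74.73 %


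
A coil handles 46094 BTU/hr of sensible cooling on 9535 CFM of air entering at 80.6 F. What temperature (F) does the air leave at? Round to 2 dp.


dT = 46094/(1.08*9535) = 4.4761
T_leave = 80.6 - 4.4761 = 76.12 F

76.12 F


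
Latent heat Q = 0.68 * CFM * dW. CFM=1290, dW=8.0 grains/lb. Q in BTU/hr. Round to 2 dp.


Q = 0.68 * 1290 * 8.0 = 7017.60 BTU/hr

7017.60 BTU/hr


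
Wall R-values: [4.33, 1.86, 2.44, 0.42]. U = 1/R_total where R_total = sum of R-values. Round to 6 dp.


R_total = 4.33 + 1.86 + 2.44 + 0.42 = 9.05
U = 1/9.05 = 0.110497

0.110497


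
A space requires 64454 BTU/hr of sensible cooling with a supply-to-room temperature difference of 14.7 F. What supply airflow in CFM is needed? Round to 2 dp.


CFM = 64454 / (1.08 * 14.7) = 4059.84

4059.84 CFM


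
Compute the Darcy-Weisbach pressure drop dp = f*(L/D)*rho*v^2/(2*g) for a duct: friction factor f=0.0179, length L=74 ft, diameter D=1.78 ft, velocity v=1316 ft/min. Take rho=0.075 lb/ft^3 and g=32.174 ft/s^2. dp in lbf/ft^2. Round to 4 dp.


v_fps = 1316/60 = 21.9333 ft/s
dp = 0.0179*(74/1.78)*0.075*21.9333^2/(2*32.174) = 0.4173 lbf/ft^2

0.4173 lbf/ft^2


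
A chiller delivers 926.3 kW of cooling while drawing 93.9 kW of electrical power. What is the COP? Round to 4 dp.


COP = 926.3 / 93.9 = 9.8647

9.8647


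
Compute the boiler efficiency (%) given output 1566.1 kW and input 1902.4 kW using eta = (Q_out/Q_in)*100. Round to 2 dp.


eta = (1566.1/1902.4)*100 = 82.32 %

82.32 %


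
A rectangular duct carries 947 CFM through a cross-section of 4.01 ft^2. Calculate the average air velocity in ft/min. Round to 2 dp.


V = 947 / 4.01 = 236.16 ft/min

236.16 ft/min


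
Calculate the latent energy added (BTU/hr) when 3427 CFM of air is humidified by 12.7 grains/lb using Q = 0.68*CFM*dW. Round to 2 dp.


Q = 0.68 * 3427 * 12.7 = 29595.57 BTU/hr

29595.57 BTU/hr


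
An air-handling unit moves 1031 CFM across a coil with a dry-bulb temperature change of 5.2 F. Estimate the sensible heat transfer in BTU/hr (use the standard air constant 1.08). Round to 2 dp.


Q = 1.08 * 1031 * 5.2 = 5790.10 BTU/hr

5790.10 BTU/hr


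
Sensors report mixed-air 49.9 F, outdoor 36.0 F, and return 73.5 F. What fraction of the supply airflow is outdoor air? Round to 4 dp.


frac = (49.9 - 73.5) / (36.0 - 73.5) = 0.6293

0.6293


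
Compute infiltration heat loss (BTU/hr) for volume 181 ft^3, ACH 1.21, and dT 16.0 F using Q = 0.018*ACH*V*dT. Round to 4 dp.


Q = 0.018 * 1.21 * 181 * 16.0 = 63.0749 BTU/hr

63.0749 BTU/hr


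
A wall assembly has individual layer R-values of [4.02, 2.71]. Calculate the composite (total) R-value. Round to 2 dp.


R_total = 4.02 + 2.71 = 6.73

6.73


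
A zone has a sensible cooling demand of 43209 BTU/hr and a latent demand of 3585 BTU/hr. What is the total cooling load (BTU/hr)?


Qt = 43209 + 3585 = 46794 BTU/hr

46794 BTU/hr


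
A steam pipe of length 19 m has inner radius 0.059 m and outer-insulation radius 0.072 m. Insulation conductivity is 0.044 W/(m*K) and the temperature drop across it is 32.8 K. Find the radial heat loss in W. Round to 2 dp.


Q = 2*pi*0.044*19*32.8/ln(0.072/0.059) = 865.22 W

865.22 W


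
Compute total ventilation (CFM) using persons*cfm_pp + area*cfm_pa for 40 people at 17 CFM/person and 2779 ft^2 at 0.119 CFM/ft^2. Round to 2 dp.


Total = 40*17 + 2779*0.119 = 1010.70 CFM

1010.70 CFM
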